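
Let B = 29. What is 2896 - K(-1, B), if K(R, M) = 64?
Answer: 2832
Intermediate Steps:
2896 - K(-1, B) = 2896 - 1*64 = 2896 - 64 = 2832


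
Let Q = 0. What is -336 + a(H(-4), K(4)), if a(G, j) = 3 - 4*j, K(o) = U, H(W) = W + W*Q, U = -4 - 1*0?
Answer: -317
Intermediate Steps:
U = -4 (U = -4 + 0 = -4)
H(W) = W (H(W) = W + W*0 = W + 0 = W)
K(o) = -4
-336 + a(H(-4), K(4)) = -336 + (3 - 4*(-4)) = -336 + (3 + 16) = -336 + 19 = -317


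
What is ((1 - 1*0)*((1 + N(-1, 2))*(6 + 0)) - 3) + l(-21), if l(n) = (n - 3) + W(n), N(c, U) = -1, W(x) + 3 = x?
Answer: -51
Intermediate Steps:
W(x) = -3 + x
l(n) = -6 + 2*n (l(n) = (n - 3) + (-3 + n) = (-3 + n) + (-3 + n) = -6 + 2*n)
((1 - 1*0)*((1 + N(-1, 2))*(6 + 0)) - 3) + l(-21) = ((1 - 1*0)*((1 - 1)*(6 + 0)) - 3) + (-6 + 2*(-21)) = ((1 + 0)*(0*6) - 3) + (-6 - 42) = (1*0 - 3) - 48 = (0 - 3) - 48 = -3 - 48 = -51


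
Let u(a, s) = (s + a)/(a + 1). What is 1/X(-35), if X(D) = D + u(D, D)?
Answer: -17/560 ≈ -0.030357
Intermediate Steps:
u(a, s) = (a + s)/(1 + a)
X(D) = D + 2*D/(1 + D) (X(D) = D + (D + D)/(1 + D) = D + (2*D)/(1 + D) = D + 2*D/(1 + D))
1/X(-35) = 1/(-35*(3 - 35)/(1 - 35)) = 1/(-35*(-32)/(-34)) = 1/(-35*(-1/34)*(-32)) = 1/(-560/17) = -17/560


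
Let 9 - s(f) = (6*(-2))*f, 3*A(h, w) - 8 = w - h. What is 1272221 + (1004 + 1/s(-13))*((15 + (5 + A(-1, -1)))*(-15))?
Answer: 136836907/147 ≈ 9.3086e+5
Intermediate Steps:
A(h, w) = 8/3 - h/3 + w/3 (A(h, w) = 8/3 + (w - h)/3 = 8/3 + (-h/3 + w/3) = 8/3 - h/3 + w/3)
s(f) = 9 + 12*f (s(f) = 9 - 6*(-2)*f = 9 - (-12)*f = 9 + 12*f)
1272221 + (1004 + 1/s(-13))*((15 + (5 + A(-1, -1)))*(-15)) = 1272221 + (1004 + 1/(9 + 12*(-13)))*((15 + (5 + (8/3 - 1/3*(-1) + (1/3)*(-1))))*(-15)) = 1272221 + (1004 + 1/(9 - 156))*((15 + (5 + (8/3 + 1/3 - 1/3)))*(-15)) = 1272221 + (1004 + 1/(-147))*((15 + (5 + 8/3))*(-15)) = 1272221 + (1004 - 1/147)*((15 + 23/3)*(-15)) = 1272221 + 147587*((68/3)*(-15))/147 = 1272221 + (147587/147)*(-340) = 1272221 - 50179580/147 = 136836907/147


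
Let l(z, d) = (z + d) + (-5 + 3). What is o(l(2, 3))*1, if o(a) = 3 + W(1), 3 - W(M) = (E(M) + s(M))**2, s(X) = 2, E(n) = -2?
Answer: 6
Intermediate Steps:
W(M) = 3 (W(M) = 3 - (-2 + 2)**2 = 3 - 1*0**2 = 3 - 1*0 = 3 + 0 = 3)
l(z, d) = -2 + d + z (l(z, d) = (d + z) - 2 = -2 + d + z)
o(a) = 6 (o(a) = 3 + 3 = 6)
o(l(2, 3))*1 = 6*1 = 6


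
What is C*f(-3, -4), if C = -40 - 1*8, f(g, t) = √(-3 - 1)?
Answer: -96*I ≈ -96.0*I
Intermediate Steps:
f(g, t) = 2*I (f(g, t) = √(-4) = 2*I)
C = -48 (C = -40 - 8 = -48)
C*f(-3, -4) = -96*I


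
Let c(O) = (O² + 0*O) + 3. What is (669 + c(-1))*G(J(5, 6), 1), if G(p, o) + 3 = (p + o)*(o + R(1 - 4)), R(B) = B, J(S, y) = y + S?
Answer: -18171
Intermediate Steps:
c(O) = 3 + O² (c(O) = (O² + 0) + 3 = O² + 3 = 3 + O²)
J(S, y) = S + y
G(p, o) = -3 + (-3 + o)*(o + p) (G(p, o) = -3 + (p + o)*(o + (1 - 4)) = -3 + (o + p)*(o - 3) = -3 + (o + p)*(-3 + o) = -3 + (-3 + o)*(o + p))
(669 + c(-1))*G(J(5, 6), 1) = (669 + (3 + (-1)²))*(-3 + 1² - 3*1 - 3*(5 + 6) + 1*(5 + 6)) = (669 + (3 + 1))*(-3 + 1 - 3 - 3*11 + 1*11) = (669 + 4)*(-3 + 1 - 3 - 33 + 11) = 673*(-27) = -18171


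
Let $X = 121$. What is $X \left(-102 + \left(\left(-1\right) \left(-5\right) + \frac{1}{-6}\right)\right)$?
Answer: $- \frac{70543}{6} \approx -11757.0$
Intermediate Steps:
$X \left(-102 + \left(\left(-1\right) \left(-5\right) + \frac{1}{-6}\right)\right) = 121 \left(-102 + \left(\left(-1\right) \left(-5\right) + \frac{1}{-6}\right)\right) = 121 \left(-102 + \left(5 - \frac{1}{6}\right)\right) = 121 \left(-102 + \frac{29}{6}\right) = 121 \left(- \frac{583}{6}\right) = - \frac{70543}{6}$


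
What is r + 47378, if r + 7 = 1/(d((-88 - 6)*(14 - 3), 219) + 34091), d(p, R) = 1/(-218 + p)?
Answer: 2021885754653/42681931 ≈ 47371.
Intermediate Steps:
r = -298772265/42681931 (r = -7 + 1/(1/(-218 + (-88 - 6)*(14 - 3)) + 34091) = -7 + 1/(1/(-218 - 94*11) + 34091) = -7 + 1/(1/(-218 - 1034) + 34091) = -7 + 1/(1/(-1252) + 34091) = -7 + 1/(-1/1252 + 34091) = -7 + 1/(42681931/1252) = -7 + 1252/42681931 = -298772265/42681931 ≈ -7.0000)
r + 47378 = -298772265/42681931 + 47378 = 2021885754653/42681931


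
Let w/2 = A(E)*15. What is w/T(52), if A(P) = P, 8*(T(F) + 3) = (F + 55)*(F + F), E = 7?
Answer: 105/694 ≈ 0.15130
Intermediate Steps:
T(F) = -3 + F*(55 + F)/4 (T(F) = -3 + ((F + 55)*(F + F))/8 = -3 + ((55 + F)*(2*F))/8 = -3 + (2*F*(55 + F))/8 = -3 + F*(55 + F)/4)
w = 210 (w = 2*(7*15) = 2*105 = 210)
w/T(52) = 210/(-3 + (¼)*52² + (55/4)*52) = 210/(-3 + (¼)*2704 + 715) = 210/(-3 + 676 + 715) = 210/1388 = 210*(1/1388) = 105/694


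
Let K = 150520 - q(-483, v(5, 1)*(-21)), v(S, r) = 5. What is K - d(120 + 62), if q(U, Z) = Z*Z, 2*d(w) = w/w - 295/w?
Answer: 50776293/364 ≈ 1.3950e+5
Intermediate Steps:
d(w) = ½ - 295/(2*w) (d(w) = (w/w - 295/w)/2 = (1 - 295/w)/2 = ½ - 295/(2*w))
q(U, Z) = Z²
K = 139495 (K = 150520 - (5*(-21))² = 150520 - 1*(-105)² = 150520 - 1*11025 = 150520 - 11025 = 139495)
K - d(120 + 62) = 139495 - (-295 + (120 + 62))/(2*(120 + 62)) = 139495 - (-295 + 182)/(2*182) = 139495 - (-113)/(2*182) = 139495 - 1*(-113/364) = 139495 + 113/364 = 50776293/364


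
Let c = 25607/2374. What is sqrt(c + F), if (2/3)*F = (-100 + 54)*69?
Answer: 7*I*sqrt(546359482)/2374 ≈ 68.922*I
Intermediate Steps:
F = -4761 (F = 3*((-100 + 54)*69)/2 = 3*(-46*69)/2 = (3/2)*(-3174) = -4761)
c = 25607/2374 (c = 25607*(1/2374) = 25607/2374 ≈ 10.786)
sqrt(c + F) = sqrt(25607/2374 - 4761) = sqrt(-11277007/2374) = 7*I*sqrt(546359482)/2374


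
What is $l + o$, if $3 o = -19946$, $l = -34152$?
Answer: $- \frac{122402}{3} \approx -40801.0$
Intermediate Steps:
$o = - \frac{19946}{3}$ ($o = \frac{1}{3} \left(-19946\right) = - \frac{19946}{3} \approx -6648.7$)
$l + o = -34152 - \frac{19946}{3} = - \frac{122402}{3}$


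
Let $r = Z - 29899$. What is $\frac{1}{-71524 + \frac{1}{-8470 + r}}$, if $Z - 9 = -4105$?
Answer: $- \frac{42465}{3037266661} \approx -1.3981 \cdot 10^{-5}$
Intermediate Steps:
$Z = -4096$ ($Z = 9 - 4105 = -4096$)
$r = -33995$ ($r = -4096 - 29899 = -33995$)
$\frac{1}{-71524 + \frac{1}{-8470 + r}} = \frac{1}{-71524 + \frac{1}{-8470 - 33995}} = \frac{1}{-71524 + \frac{1}{-42465}} = \frac{1}{-71524 - \frac{1}{42465}} = \frac{1}{- \frac{3037266661}{42465}} = - \frac{42465}{3037266661}$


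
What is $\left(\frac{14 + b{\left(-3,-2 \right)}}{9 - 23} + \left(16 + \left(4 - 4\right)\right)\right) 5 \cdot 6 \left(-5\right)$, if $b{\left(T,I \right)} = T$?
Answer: $- \frac{15975}{7} \approx -2282.1$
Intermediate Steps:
$\left(\frac{14 + b{\left(-3,-2 \right)}}{9 - 23} + \left(16 + \left(4 - 4\right)\right)\right) 5 \cdot 6 \left(-5\right) = \left(\frac{14 - 3}{9 - 23} + \left(16 + \left(4 - 4\right)\right)\right) 5 \cdot 6 \left(-5\right) = \left(\frac{11}{-14} + \left(16 + 0\right)\right) 30 \left(-5\right) = \left(11 \left(- \frac{1}{14}\right) + 16\right) \left(-150\right) = \left(- \frac{11}{14} + 16\right) \left(-150\right) = \frac{213}{14} \left(-150\right) = - \frac{15975}{7}$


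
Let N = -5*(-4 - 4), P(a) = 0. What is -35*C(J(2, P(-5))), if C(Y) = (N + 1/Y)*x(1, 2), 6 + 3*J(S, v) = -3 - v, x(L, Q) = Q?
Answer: -8330/3 ≈ -2776.7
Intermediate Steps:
J(S, v) = -3 - v/3 (J(S, v) = -2 + (-3 - v)/3 = -2 + (-1 - v/3) = -3 - v/3)
N = 40 (N = -5*(-8) = 40)
C(Y) = 80 + 2/Y (C(Y) = (40 + 1/Y)*2 = 80 + 2/Y)
-35*C(J(2, P(-5))) = -35*(80 + 2/(-3 - ⅓*0)) = -35*(80 + 2/(-3 + 0)) = -35*(80 + 2/(-3)) = -35*(80 + 2*(-⅓)) = -35*(80 - ⅔) = -35*238/3 = -8330/3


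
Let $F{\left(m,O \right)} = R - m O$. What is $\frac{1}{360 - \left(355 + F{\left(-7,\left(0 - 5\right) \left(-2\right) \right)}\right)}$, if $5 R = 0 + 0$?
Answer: $- \frac{1}{65} \approx -0.015385$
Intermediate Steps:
$R = 0$ ($R = \frac{0 + 0}{5} = \frac{1}{5} \cdot 0 = 0$)
$F{\left(m,O \right)} = - O m$ ($F{\left(m,O \right)} = 0 - m O = 0 - O m = - O m$)
$\frac{1}{360 - \left(355 + F{\left(-7,\left(0 - 5\right) \left(-2\right) \right)}\right)} = \frac{1}{360 - \left(355 - \left(0 - 5\right) \left(-2\right) \left(-7\right)\right)} = \frac{1}{360 - \left(355 - \left(-5\right) \left(-2\right) \left(-7\right)\right)} = \frac{1}{360 - \left(355 - 10 \left(-7\right)\right)} = \frac{1}{360 - 425} = \frac{1}{-65} = - \frac{1}{65}$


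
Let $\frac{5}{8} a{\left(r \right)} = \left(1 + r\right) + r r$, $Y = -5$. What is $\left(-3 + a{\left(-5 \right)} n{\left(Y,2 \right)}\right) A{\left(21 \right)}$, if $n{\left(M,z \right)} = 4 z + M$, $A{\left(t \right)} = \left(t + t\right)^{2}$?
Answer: $\frac{862596}{5} \approx 1.7252 \cdot 10^{5}$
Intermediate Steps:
$A{\left(t \right)} = 4 t^{2}$ ($A{\left(t \right)} = \left(2 t\right)^{2} = 4 t^{2}$)
$n{\left(M,z \right)} = M + 4 z$
$a{\left(r \right)} = \frac{8}{5} + \frac{8 r}{5} + \frac{8 r^{2}}{5}$ ($a{\left(r \right)} = \frac{8 \left(\left(1 + r\right) + r r\right)}{5} = \frac{8 \left(\left(1 + r\right) + r^{2}\right)}{5} = \frac{8 \left(1 + r + r^{2}\right)}{5} = \frac{8}{5} + \frac{8 r}{5} + \frac{8 r^{2}}{5}$)
$\left(-3 + a{\left(-5 \right)} n{\left(Y,2 \right)}\right) A{\left(21 \right)} = \left(-3 + \left(\frac{8}{5} + \frac{8}{5} \left(-5\right) + \frac{8 \left(-5\right)^{2}}{5}\right) \left(-5 + 4 \cdot 2\right)\right) 4 \cdot 21^{2} = \left(-3 + \left(\frac{8}{5} - 8 + \frac{8}{5} \cdot 25\right) \left(-5 + 8\right)\right) 4 \cdot 441 = \left(-3 + \left(\frac{8}{5} - 8 + 40\right) 3\right) 1764 = \left(-3 + \frac{168}{5} \cdot 3\right) 1764 = \left(-3 + \frac{504}{5}\right) 1764 = \frac{489}{5} \cdot 1764 = \frac{862596}{5}$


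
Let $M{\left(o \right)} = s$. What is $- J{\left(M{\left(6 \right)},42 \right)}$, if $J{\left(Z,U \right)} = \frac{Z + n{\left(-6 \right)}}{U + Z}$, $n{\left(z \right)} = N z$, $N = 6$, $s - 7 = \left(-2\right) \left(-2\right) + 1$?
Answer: $\frac{4}{9} \approx 0.44444$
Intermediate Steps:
$s = 12$ ($s = 7 + \left(\left(-2\right) \left(-2\right) + 1\right) = 7 + \left(4 + 1\right) = 7 + 5 = 12$)
$M{\left(o \right)} = 12$
$n{\left(z \right)} = 6 z$
$J{\left(Z,U \right)} = \frac{-36 + Z}{U + Z}$ ($J{\left(Z,U \right)} = \frac{Z + 6 \left(-6\right)}{U + Z} = \frac{Z - 36}{U + Z} = \frac{-36 + Z}{U + Z}$)
$- J{\left(M{\left(6 \right)},42 \right)} = - \frac{-36 + 12}{42 + 12} = - \frac{-24}{54} = \left(-1\right) \left(- \frac{4}{9}\right) = \frac{4}{9}$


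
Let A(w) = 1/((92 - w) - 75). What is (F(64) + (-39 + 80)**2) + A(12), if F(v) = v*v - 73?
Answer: 28521/5 ≈ 5704.2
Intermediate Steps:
F(v) = -73 + v**2 (F(v) = v**2 - 73 = -73 + v**2)
A(w) = 1/(17 - w)
(F(64) + (-39 + 80)**2) + A(12) = ((-73 + 64**2) + (-39 + 80)**2) - 1/(-17 + 12) = ((-73 + 4096) + 41**2) - 1/(-5) = (4023 + 1681) - 1*(-1/5) = 5704 + 1/5 = 28521/5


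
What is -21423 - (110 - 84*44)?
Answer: -17837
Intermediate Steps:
-21423 - (110 - 84*44) = -21423 - (110 - 3696) = -21423 - 1*(-3586) = -21423 + 3586 = -17837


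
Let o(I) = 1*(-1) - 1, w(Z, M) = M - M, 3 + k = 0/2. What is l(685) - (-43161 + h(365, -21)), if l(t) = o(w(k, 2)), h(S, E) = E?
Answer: 43180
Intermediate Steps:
k = -3 (k = -3 + 0/2 = -3 + 0*(1/2) = -3 + 0 = -3)
w(Z, M) = 0
o(I) = -2 (o(I) = -1 - 1 = -2)
l(t) = -2
l(685) - (-43161 + h(365, -21)) = -2 - (-43161 - 21) = -2 - 1*(-43182) = -2 + 43182 = 43180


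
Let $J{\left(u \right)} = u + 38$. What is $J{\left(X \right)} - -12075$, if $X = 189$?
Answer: $12302$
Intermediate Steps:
$J{\left(u \right)} = 38 + u$
$J{\left(X \right)} - -12075 = \left(38 + 189\right) - -12075 = 227 + 12075 = 12302$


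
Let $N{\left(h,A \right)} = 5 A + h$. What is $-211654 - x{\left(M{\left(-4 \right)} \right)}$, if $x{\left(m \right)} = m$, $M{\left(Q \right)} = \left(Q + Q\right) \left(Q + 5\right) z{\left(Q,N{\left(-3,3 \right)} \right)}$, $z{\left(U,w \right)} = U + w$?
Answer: $-211590$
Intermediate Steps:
$N{\left(h,A \right)} = h + 5 A$
$M{\left(Q \right)} = 2 Q \left(5 + Q\right) \left(12 + Q\right)$ ($M{\left(Q \right)} = \left(Q + Q\right) \left(Q + 5\right) \left(Q + \left(-3 + 5 \cdot 3\right)\right) = 2 Q \left(5 + Q\right) \left(Q + \left(-3 + 15\right)\right) = 2 Q \left(5 + Q\right) \left(Q + 12\right) = 2 Q \left(5 + Q\right) \left(12 + Q\right)$)
$-211654 - x{\left(M{\left(-4 \right)} \right)} = -211654 - 2 \left(-4\right) \left(5 - 4\right) \left(12 - 4\right) = -211654 - 2 \left(-4\right) 1 \cdot 8 = -211654 - -64 = -211654 + 64 = -211590$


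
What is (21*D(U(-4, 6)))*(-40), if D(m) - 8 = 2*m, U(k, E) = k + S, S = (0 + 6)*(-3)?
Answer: 30240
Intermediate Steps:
S = -18 (S = 6*(-3) = -18)
U(k, E) = -18 + k (U(k, E) = k - 18 = -18 + k)
D(m) = 8 + 2*m
(21*D(U(-4, 6)))*(-40) = (21*(8 + 2*(-18 - 4)))*(-40) = (21*(8 + 2*(-22)))*(-40) = (21*(8 - 44))*(-40) = (21*(-36))*(-40) = -756*(-40) = 30240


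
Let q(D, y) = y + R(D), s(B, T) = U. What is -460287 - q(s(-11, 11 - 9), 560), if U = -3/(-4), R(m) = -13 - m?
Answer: -1843333/4 ≈ -4.6083e+5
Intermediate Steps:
U = 3/4 (U = -3*(-1/4) = 3/4 ≈ 0.75000)
s(B, T) = 3/4
q(D, y) = -13 + y - D (q(D, y) = y + (-13 - D) = -13 + y - D)
-460287 - q(s(-11, 11 - 9), 560) = -460287 - (-13 + 560 - 1*3/4) = -460287 - (-13 + 560 - 3/4) = -460287 - 1*2185/4 = -460287 - 2185/4 = -1843333/4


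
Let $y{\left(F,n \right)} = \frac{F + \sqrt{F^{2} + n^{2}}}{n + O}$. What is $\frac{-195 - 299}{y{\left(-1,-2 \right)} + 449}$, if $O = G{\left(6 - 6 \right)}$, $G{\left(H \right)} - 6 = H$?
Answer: $- \frac{9334}{8479} + \frac{26 \sqrt{5}}{42395} \approx -1.0995$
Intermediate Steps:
$G{\left(H \right)} = 6 + H$
$O = 6$ ($O = 6 + \left(6 - 6\right) = 6 + 0 = 6$)
$y{\left(F,n \right)} = \frac{F + \sqrt{F^{2} + n^{2}}}{6 + n}$ ($y{\left(F,n \right)} = \frac{F + \sqrt{F^{2} + n^{2}}}{n + 6} = \frac{F + \sqrt{F^{2} + n^{2}}}{6 + n}$)
$\frac{-195 - 299}{y{\left(-1,-2 \right)} + 449} = \frac{-195 - 299}{\frac{-1 + \sqrt{\left(-1\right)^{2} + \left(-2\right)^{2}}}{6 - 2} + 449} = - \frac{494}{\frac{-1 + \sqrt{1 + 4}}{4} + 449} = - \frac{494}{\frac{-1 + \sqrt{5}}{4} + 449} = - \frac{494}{\left(- \frac{1}{4} + \frac{\sqrt{5}}{4}\right) + 449} = - \frac{494}{\frac{1795}{4} + \frac{\sqrt{5}}{4}}$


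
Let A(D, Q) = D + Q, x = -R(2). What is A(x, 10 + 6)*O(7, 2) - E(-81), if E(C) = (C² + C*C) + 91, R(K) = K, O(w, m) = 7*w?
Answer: -12527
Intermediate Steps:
E(C) = 91 + 2*C² (E(C) = (C² + C²) + 91 = 2*C² + 91 = 91 + 2*C²)
x = -2 (x = -1*2 = -2)
A(x, 10 + 6)*O(7, 2) - E(-81) = (-2 + (10 + 6))*(7*7) - (91 + 2*(-81)²) = (-2 + 16)*49 - (91 + 2*6561) = 14*49 - (91 + 13122) = 686 - 1*13213 = 686 - 13213 = -12527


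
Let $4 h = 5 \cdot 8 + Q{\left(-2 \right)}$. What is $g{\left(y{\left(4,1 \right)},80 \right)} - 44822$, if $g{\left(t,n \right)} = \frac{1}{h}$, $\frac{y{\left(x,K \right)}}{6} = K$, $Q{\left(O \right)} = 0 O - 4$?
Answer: $- \frac{403397}{9} \approx -44822.0$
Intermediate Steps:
$Q{\left(O \right)} = -4$ ($Q{\left(O \right)} = 0 - 4 = -4$)
$y{\left(x,K \right)} = 6 K$
$h = 9$ ($h = \frac{5 \cdot 8 - 4}{4} = \frac{40 - 4}{4} = \frac{1}{4} \cdot 36 = 9$)
$g{\left(t,n \right)} = \frac{1}{9}$
$g{\left(y{\left(4,1 \right)},80 \right)} - 44822 = \frac{1}{9} - 44822 = - \frac{403397}{9}$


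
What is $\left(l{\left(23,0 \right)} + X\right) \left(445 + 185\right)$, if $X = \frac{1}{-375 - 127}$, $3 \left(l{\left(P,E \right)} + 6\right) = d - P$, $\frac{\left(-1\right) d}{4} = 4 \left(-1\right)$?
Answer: $- \frac{1318065}{251} \approx -5251.3$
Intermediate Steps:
$d = 16$ ($d = - 4 \cdot 4 \left(-1\right) = \left(-4\right) \left(-4\right) = 16$)
$l{\left(P,E \right)} = - \frac{2}{3} - \frac{P}{3}$ ($l{\left(P,E \right)} = -6 + \frac{16 - P}{3} = -6 - \left(- \frac{16}{3} + \frac{P}{3}\right) = - \frac{2}{3} - \frac{P}{3}$)
$X = - \frac{1}{502}$ ($X = \frac{1}{-502} = - \frac{1}{502} \approx -0.001992$)
$\left(l{\left(23,0 \right)} + X\right) \left(445 + 185\right) = \left(\left(- \frac{2}{3} - \frac{23}{3}\right) - \frac{1}{502}\right) \left(445 + 185\right) = \left(\left(- \frac{2}{3} - \frac{23}{3}\right) - \frac{1}{502}\right) 630 = \left(- \frac{25}{3} - \frac{1}{502}\right) 630 = \left(- \frac{12553}{1506}\right) 630 = - \frac{1318065}{251}$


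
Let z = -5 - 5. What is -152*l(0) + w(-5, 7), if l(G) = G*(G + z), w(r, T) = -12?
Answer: -12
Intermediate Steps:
z = -10
l(G) = G*(-10 + G) (l(G) = G*(G - 10) = G*(-10 + G))
-152*l(0) + w(-5, 7) = -0*(-10 + 0) - 12 = -0*(-10) - 12 = -152*0 - 12 = 0 - 12 = -12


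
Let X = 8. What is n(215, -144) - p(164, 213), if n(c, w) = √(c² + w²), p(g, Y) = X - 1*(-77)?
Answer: -85 + √66961 ≈ 173.77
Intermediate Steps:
p(g, Y) = 85 (p(g, Y) = 8 - 1*(-77) = 8 + 77 = 85)
n(215, -144) - p(164, 213) = √(215² + (-144)²) - 1*85 = √(46225 + 20736) - 85 = √66961 - 85 = -85 + √66961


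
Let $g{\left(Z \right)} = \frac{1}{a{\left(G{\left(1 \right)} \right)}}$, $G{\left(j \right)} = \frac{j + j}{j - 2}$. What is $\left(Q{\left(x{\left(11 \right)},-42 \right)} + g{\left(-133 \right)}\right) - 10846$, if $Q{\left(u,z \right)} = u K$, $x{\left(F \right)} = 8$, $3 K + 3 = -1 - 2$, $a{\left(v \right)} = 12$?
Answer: $- \frac{130343}{12} \approx -10862.0$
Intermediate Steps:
$G{\left(j \right)} = \frac{2 j}{-2 + j}$
$K = -2$ ($K = -1 + \frac{-1 - 2}{3} = -1 + \frac{1}{3} \left(-3\right) = -1 - 1 = -2$)
$Q{\left(u,z \right)} = - 2 u$ ($Q{\left(u,z \right)} = u \left(-2\right) = - 2 u$)
$g{\left(Z \right)} = \frac{1}{12}$
$\left(Q{\left(x{\left(11 \right)},-42 \right)} + g{\left(-133 \right)}\right) - 10846 = \left(\left(-2\right) 8 + \frac{1}{12}\right) - 10846 = \left(-16 + \frac{1}{12}\right) - 10846 = - \frac{191}{12} - 10846 = - \frac{130343}{12}$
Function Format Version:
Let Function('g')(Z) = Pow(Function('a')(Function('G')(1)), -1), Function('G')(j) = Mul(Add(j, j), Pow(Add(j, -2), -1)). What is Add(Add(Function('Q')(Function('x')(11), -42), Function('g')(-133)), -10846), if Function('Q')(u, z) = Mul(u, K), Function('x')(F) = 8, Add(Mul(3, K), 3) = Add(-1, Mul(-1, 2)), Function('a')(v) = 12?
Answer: Rational(-130343, 12) ≈ -10862.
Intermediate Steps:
Function('G')(j) = Mul(2, j, Pow(Add(-2, j), -1)) (Function('G')(j) = Mul(Mul(2, j), Pow(Add(-2, j), -1)) = Mul(2, j, Pow(Add(-2, j), -1)))
K = -2 (K = Add(-1, Mul(Rational(1, 3), Add(-1, Mul(-1, 2)))) = Add(-1, Mul(Rational(1, 3), Add(-1, -2))) = Add(-1, Mul(Rational(1, 3), -3)) = Add(-1, -1) = -2)
Function('Q')(u, z) = Mul(-2, u) (Function('Q')(u, z) = Mul(u, -2) = Mul(-2, u))
Function('g')(Z) = Rational(1, 12) (Function('g')(Z) = Pow(12, -1) = Rational(1, 12))
Add(Add(Function('Q')(Function('x')(11), -42), Function('g')(-133)), -10846) = Add(Add(Mul(-2, 8), Rational(1, 12)), -10846) = Add(Add(-16, Rational(1, 12)), -10846) = Add(Rational(-191, 12), -10846) = Rational(-130343, 12)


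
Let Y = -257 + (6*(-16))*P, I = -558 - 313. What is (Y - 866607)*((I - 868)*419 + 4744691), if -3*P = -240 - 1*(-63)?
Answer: -3504116074400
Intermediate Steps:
P = 59 (P = -(-240 - 1*(-63))/3 = -(-240 + 63)/3 = -⅓*(-177) = 59)
I = -871
Y = -5921 (Y = -257 + (6*(-16))*59 = -257 - 96*59 = -257 - 5664 = -5921)
(Y - 866607)*((I - 868)*419 + 4744691) = (-5921 - 866607)*((-871 - 868)*419 + 4744691) = -872528*(-1739*419 + 4744691) = -872528*(-728641 + 4744691) = -872528*4016050 = -3504116074400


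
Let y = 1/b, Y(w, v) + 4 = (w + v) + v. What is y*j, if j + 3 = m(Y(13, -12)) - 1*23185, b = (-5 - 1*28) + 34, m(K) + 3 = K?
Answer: -23206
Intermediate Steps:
Y(w, v) = -4 + w + 2*v (Y(w, v) = -4 + ((w + v) + v) = -4 + ((v + w) + v) = -4 + (w + 2*v) = -4 + w + 2*v)
m(K) = -3 + K
b = 1 (b = (-5 - 28) + 34 = -33 + 34 = 1)
j = -23206 (j = -3 + ((-3 + (-4 + 13 + 2*(-12))) - 1*23185) = -3 + ((-3 + (-4 + 13 - 24)) - 23185) = -3 + ((-3 - 15) - 23185) = -3 + (-18 - 23185) = -3 - 23203 = -23206)
y = 1 (y = 1/1 = 1)
y*j = 1*(-23206) = -23206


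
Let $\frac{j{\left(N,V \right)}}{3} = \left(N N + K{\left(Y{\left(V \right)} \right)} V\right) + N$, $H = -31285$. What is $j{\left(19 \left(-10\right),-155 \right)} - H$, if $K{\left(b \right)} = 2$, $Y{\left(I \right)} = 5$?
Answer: $138085$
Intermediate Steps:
$j{\left(N,V \right)} = 3 N + 3 N^{2} + 6 V$ ($j{\left(N,V \right)} = 3 \left(\left(N N + 2 V\right) + N\right) = 3 \left(\left(N^{2} + 2 V\right) + N\right) = 3 \left(N + N^{2} + 2 V\right) = 3 N + 3 N^{2} + 6 V$)
$j{\left(19 \left(-10\right),-155 \right)} - H = \left(3 \cdot 19 \left(-10\right) + 3 \left(19 \left(-10\right)\right)^{2} + 6 \left(-155\right)\right) - -31285 = \left(3 \left(-190\right) + 3 \left(-190\right)^{2} - 930\right) + 31285 = \left(-570 + 3 \cdot 36100 - 930\right) + 31285 = \left(-570 + 108300 - 930\right) + 31285 = 106800 + 31285 = 138085$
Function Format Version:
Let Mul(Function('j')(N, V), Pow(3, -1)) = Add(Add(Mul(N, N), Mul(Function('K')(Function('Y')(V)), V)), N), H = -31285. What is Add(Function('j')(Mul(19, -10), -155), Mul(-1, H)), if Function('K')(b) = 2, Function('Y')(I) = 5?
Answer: 138085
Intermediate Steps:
Function('j')(N, V) = Add(Mul(3, N), Mul(3, Pow(N, 2)), Mul(6, V)) (Function('j')(N, V) = Mul(3, Add(Add(Mul(N, N), Mul(2, V)), N)) = Mul(3, Add(Add(Pow(N, 2), Mul(2, V)), N)) = Mul(3, Add(N, Pow(N, 2), Mul(2, V))) = Add(Mul(3, N), Mul(3, Pow(N, 2)), Mul(6, V)))
Add(Function('j')(Mul(19, -10), -155), Mul(-1, H)) = Add(Add(Mul(3, Mul(19, -10)), Mul(3, Pow(Mul(19, -10), 2)), Mul(6, -155)), Mul(-1, -31285)) = Add(Add(Mul(3, -190), Mul(3, Pow(-190, 2)), -930), 31285) = Add(Add(-570, Mul(3, 36100), -930), 31285) = Add(Add(-570, 108300, -930), 31285) = Add(106800, 31285) = 138085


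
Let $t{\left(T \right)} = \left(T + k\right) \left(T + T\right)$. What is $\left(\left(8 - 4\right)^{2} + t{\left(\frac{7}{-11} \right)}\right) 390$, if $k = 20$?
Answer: $- \frac{407940}{121} \approx -3371.4$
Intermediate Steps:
$t{\left(T \right)} = 2 T \left(20 + T\right)$ ($t{\left(T \right)} = \left(T + 20\right) \left(T + T\right) = \left(20 + T\right) 2 T = 2 T \left(20 + T\right)$)
$\left(\left(8 - 4\right)^{2} + t{\left(\frac{7}{-11} \right)}\right) 390 = \left(\left(8 - 4\right)^{2} + 2 \frac{7}{-11} \left(20 + \frac{7}{-11}\right)\right) 390 = \left(4^{2} + 2 \cdot 7 \left(- \frac{1}{11}\right) \left(20 + 7 \left(- \frac{1}{11}\right)\right)\right) 390 = \left(16 + 2 \left(- \frac{7}{11}\right) \left(20 - \frac{7}{11}\right)\right) 390 = \left(16 + 2 \left(- \frac{7}{11}\right) \frac{213}{11}\right) 390 = \left(16 - \frac{2982}{121}\right) 390 = \left(- \frac{1046}{121}\right) 390 = - \frac{407940}{121}$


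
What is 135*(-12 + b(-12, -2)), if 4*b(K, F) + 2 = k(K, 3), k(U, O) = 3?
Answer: -6345/4 ≈ -1586.3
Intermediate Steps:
b(K, F) = ¼ (b(K, F) = -½ + (¼)*3 = -½ + ¾ = ¼)
135*(-12 + b(-12, -2)) = 135*(-12 + ¼) = 135*(-47/4) = -6345/4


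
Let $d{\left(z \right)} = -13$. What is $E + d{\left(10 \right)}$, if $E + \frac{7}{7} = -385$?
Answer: $-399$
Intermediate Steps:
$E = -386$ ($E = -1 - 385 = -386$)
$E + d{\left(10 \right)} = -386 - 13 = -399$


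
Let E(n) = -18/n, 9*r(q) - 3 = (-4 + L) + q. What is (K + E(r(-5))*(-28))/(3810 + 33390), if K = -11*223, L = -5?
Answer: -31519/409200 ≈ -0.077026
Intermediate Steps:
r(q) = -⅔ + q/9 (r(q) = ⅓ + ((-4 - 5) + q)/9 = ⅓ + (-9 + q)/9 = ⅓ + (-1 + q/9) = -⅔ + q/9)
K = -2453
(K + E(r(-5))*(-28))/(3810 + 33390) = (-2453 - 18/(-⅔ + (⅑)*(-5))*(-28))/(3810 + 33390) = (-2453 - 18/(-⅔ - 5/9)*(-28))/37200 = (-2453 - 18/(-11/9)*(-28))*(1/37200) = (-2453 - 18*(-9/11)*(-28))*(1/37200) = (-2453 + (162/11)*(-28))*(1/37200) = (-2453 - 4536/11)*(1/37200) = -31519/11*1/37200 = -31519/409200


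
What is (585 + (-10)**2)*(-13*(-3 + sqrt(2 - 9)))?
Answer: 26715 - 8905*I*sqrt(7) ≈ 26715.0 - 23560.0*I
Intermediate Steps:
(585 + (-10)**2)*(-13*(-3 + sqrt(2 - 9))) = (585 + 100)*(-13*(-3 + sqrt(-7))) = 685*(-13*(-3 + I*sqrt(7))) = 685*(39 - 13*I*sqrt(7)) = 26715 - 8905*I*sqrt(7)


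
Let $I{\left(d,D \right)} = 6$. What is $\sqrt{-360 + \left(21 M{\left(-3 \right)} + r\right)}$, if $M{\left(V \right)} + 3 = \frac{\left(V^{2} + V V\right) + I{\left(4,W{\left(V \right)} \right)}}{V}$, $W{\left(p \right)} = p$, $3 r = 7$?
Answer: $\frac{i \sqrt{5298}}{3} \approx 24.262 i$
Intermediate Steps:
$r = \frac{7}{3}$ ($r = \frac{1}{3} \cdot 7 = \frac{7}{3} \approx 2.3333$)
$M{\left(V \right)} = -3 + \frac{6 + 2 V^{2}}{V}$ ($M{\left(V \right)} = -3 + \frac{\left(V^{2} + V V\right) + 6}{V} = -3 + \frac{\left(V^{2} + V^{2}\right) + 6}{V} = -3 + \frac{2 V^{2} + 6}{V} = -3 + \frac{6 + 2 V^{2}}{V}$)
$\sqrt{-360 + \left(21 M{\left(-3 \right)} + r\right)} = \sqrt{-360 + \left(21 \left(-3 + 2 \left(-3\right) + \frac{6}{-3}\right) + \frac{7}{3}\right)} = \sqrt{-360 + \left(21 \left(-3 - 6 + 6 \left(- \frac{1}{3}\right)\right) + \frac{7}{3}\right)} = \sqrt{-360 + \left(21 \left(-3 - 6 - 2\right) + \frac{7}{3}\right)} = \sqrt{-360 + \left(21 \left(-11\right) + \frac{7}{3}\right)} = \sqrt{-360 + \left(-231 + \frac{7}{3}\right)} = \sqrt{-360 - \frac{686}{3}} = \sqrt{- \frac{1766}{3}} = \frac{i \sqrt{5298}}{3}$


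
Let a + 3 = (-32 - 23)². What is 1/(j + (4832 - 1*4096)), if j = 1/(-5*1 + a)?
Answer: 3017/2220513 ≈ 0.0013587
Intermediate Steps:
a = 3022 (a = -3 + (-32 - 23)² = -3 + (-55)² = -3 + 3025 = 3022)
j = 1/3017 (j = 1/(-5*1 + 3022) = 1/(-5 + 3022) = 1/3017 ≈ 0.00033145)
1/(j + (4832 - 1*4096)) = 1/(1/3017 + (4832 - 1*4096)) = 1/(1/3017 + (4832 - 4096)) = 1/(1/3017 + 736) = 1/(2220513/3017) = 3017/2220513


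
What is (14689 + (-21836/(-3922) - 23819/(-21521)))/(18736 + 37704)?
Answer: 5850913741/22470936940 ≈ 0.26038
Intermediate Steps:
(14689 + (-21836/(-3922) - 23819/(-21521)))/(18736 + 37704) = (14689 + (-21836*(-1/3922) - 23819*(-1/21521)))/56440 = (14689 + (206/37 + 23819/21521))*(1/56440) = (14689 + 5314629/796277)*(1/56440) = (11701827482/796277)*(1/56440) = 5850913741/22470936940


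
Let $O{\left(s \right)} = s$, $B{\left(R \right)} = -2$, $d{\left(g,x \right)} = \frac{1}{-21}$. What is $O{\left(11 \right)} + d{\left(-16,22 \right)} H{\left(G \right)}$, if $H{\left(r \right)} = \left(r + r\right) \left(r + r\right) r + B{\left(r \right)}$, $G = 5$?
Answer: $- \frac{89}{7} \approx -12.714$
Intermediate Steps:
$d{\left(g,x \right)} = - \frac{1}{21}$
$H{\left(r \right)} = -2 + 4 r^{3}$ ($H{\left(r \right)} = \left(r + r\right) \left(r + r\right) r - 2 = 2 r 2 r r - 2 = 4 r^{2} r - 2 = 4 r^{3} - 2 = -2 + 4 r^{3}$)
$O{\left(11 \right)} + d{\left(-16,22 \right)} H{\left(G \right)} = 11 - \frac{-2 + 4 \cdot 5^{3}}{21} = 11 - \frac{-2 + 4 \cdot 125}{21} = 11 - \frac{-2 + 500}{21} = 11 - \frac{166}{7} = - \frac{89}{7}$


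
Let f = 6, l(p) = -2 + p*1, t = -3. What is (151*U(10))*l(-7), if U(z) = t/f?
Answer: 1359/2 ≈ 679.50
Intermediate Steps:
l(p) = -2 + p
U(z) = -1/2 (U(z) = -3/6 = -3*1/6 = -1/2)
(151*U(10))*l(-7) = (151*(-1/2))*(-2 - 7) = -151/2*(-9) = 1359/2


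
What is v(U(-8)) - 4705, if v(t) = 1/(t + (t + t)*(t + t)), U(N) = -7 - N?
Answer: -23524/5 ≈ -4704.8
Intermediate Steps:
v(t) = 1/(t + 4*t²) (v(t) = 1/(t + (2*t)*(2*t)) = 1/(t + 4*t²))
v(U(-8)) - 4705 = 1/((-7 - 1*(-8))*(1 + 4*(-7 - 1*(-8)))) - 4705 = 1/((-7 + 8)*(1 + 4*(-7 + 8))) - 4705 = 1/(1*(1 + 4*1)) - 4705 = 1/(1 + 4) - 4705 = 1/5 - 4705 = 1*(⅕) - 4705 = ⅕ - 4705 = -23524/5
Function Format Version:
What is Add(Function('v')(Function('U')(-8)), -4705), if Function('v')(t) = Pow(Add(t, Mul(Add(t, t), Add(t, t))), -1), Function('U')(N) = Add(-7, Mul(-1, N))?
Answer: Rational(-23524, 5) ≈ -4704.8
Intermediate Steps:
Function('v')(t) = Pow(Add(t, Mul(4, Pow(t, 2))), -1) (Function('v')(t) = Pow(Add(t, Mul(Mul(2, t), Mul(2, t))), -1) = Pow(Add(t, Mul(4, Pow(t, 2))), -1))
Add(Function('v')(Function('U')(-8)), -4705) = Add(Mul(Pow(Add(-7, Mul(-1, -8)), -1), Pow(Add(1, Mul(4, Add(-7, Mul(-1, -8)))), -1)), -4705) = Add(Mul(Pow(Add(-7, 8), -1), Pow(Add(1, Mul(4, Add(-7, 8))), -1)), -4705) = Add(Mul(Pow(1, -1), Pow(Add(1, Mul(4, 1)), -1)), -4705) = Add(Mul(1, Pow(Add(1, 4), -1)), -4705) = Add(Mul(1, Pow(5, -1)), -4705) = Add(Mul(1, Rational(1, 5)), -4705) = Add(Rational(1, 5), -4705) = Rational(-23524, 5)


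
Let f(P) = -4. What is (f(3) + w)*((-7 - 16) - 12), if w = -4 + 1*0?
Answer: 280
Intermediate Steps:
w = -4 (w = -4 + 0 = -4)
(f(3) + w)*((-7 - 16) - 12) = (-4 - 4)*((-7 - 16) - 12) = -8*(-23 - 12) = -8*(-35) = 280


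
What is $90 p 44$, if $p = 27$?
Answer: $106920$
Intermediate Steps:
$90 p 44 = 90 \cdot 27 \cdot 44 = 2430 \cdot 44 = 106920$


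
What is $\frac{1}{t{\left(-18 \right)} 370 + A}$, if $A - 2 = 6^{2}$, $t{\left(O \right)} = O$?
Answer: $- \frac{1}{6622} \approx -0.00015101$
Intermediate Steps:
$A = 38$ ($A = 2 + 6^{2} = 2 + 36 = 38$)
$\frac{1}{t{\left(-18 \right)} 370 + A} = \frac{1}{\left(-18\right) 370 + 38} = \frac{1}{-6660 + 38} = \frac{1}{-6622} = - \frac{1}{6622}$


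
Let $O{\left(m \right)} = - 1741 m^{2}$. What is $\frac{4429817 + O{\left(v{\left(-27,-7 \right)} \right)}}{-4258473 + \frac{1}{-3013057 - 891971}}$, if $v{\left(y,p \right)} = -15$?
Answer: $- \frac{15768862326576}{16629456302245} \approx -0.94825$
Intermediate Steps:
$\frac{4429817 + O{\left(v{\left(-27,-7 \right)} \right)}}{-4258473 + \frac{1}{-3013057 - 891971}} = \frac{4429817 - 1741 \left(-15\right)^{2}}{-4258473 + \frac{1}{-3013057 - 891971}} = \frac{4429817 - 391725}{-4258473 + \frac{1}{-3905028}} = \frac{4429817 - 391725}{-4258473 - \frac{1}{3905028}} = \frac{4038092}{- \frac{16629456302245}{3905028}} = 4038092 \left(- \frac{3905028}{16629456302245}\right) = - \frac{15768862326576}{16629456302245}$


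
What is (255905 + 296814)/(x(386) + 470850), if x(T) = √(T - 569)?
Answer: 86749247050/73899907561 - 552719*I*√183/221699722683 ≈ 1.1739 - 3.3726e-5*I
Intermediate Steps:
x(T) = √(-569 + T)
(255905 + 296814)/(x(386) + 470850) = (255905 + 296814)/(√(-569 + 386) + 470850) = 552719/(√(-183) + 470850) = 552719/(I*√183 + 470850) = 552719/(470850 + I*√183)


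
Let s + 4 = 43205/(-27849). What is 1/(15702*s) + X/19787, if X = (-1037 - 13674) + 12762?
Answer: -1577278687387/16011276991958 ≈ -0.098511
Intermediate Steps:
X = -1949 (X = -14711 + 12762 = -1949)
s = -154601/27849 (s = -4 + 43205/(-27849) = -4 + 43205*(-1/27849) = -4 - 43205/27849 = -154601/27849 ≈ -5.5514)
1/(15702*s) + X/19787 = 1/(15702*(-154601/27849)) - 1949/19787 = (1/15702)*(-27849/154601) - 1949*1/19787 = -9283/809181634 - 1949/19787 = -1577278687387/16011276991958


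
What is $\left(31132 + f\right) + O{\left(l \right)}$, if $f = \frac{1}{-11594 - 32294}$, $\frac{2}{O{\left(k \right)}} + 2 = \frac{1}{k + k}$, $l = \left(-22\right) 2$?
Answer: $\frac{241831130767}{7768176} \approx 31131.0$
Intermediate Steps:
$l = -44$
$O{\left(k \right)} = \frac{2}{-2 + \frac{1}{2 k}}$ ($O{\left(k \right)} = \frac{2}{-2 + \frac{1}{k + k}} = \frac{2}{-2 + \frac{1}{2 k}}$)
$f = - \frac{1}{43888}$ ($f = \frac{1}{-43888} = - \frac{1}{43888} \approx -2.2785 \cdot 10^{-5}$)
$\left(31132 + f\right) + O{\left(l \right)} = \left(31132 - \frac{1}{43888}\right) - - \frac{176}{-1 + 4 \left(-44\right)} = \frac{1366321215}{43888} - - \frac{176}{-1 - 176} = \frac{1366321215}{43888} - - \frac{176}{-177} = \frac{1366321215}{43888} - \left(-176\right) \left(- \frac{1}{177}\right) = \frac{1366321215}{43888} - \frac{176}{177} = \frac{241831130767}{7768176}$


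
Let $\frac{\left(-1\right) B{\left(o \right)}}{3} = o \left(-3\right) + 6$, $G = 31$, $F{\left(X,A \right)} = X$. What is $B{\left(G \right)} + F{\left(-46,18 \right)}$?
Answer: $215$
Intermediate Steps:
$B{\left(o \right)} = -18 + 9 o$ ($B{\left(o \right)} = - 3 \left(o \left(-3\right) + 6\right) = - 3 \left(- 3 o + 6\right) = - 3 \left(6 - 3 o\right) = -18 + 9 o$)
$B{\left(G \right)} + F{\left(-46,18 \right)} = \left(-18 + 9 \cdot 31\right) - 46 = \left(-18 + 279\right) - 46 = 261 - 46 = 215$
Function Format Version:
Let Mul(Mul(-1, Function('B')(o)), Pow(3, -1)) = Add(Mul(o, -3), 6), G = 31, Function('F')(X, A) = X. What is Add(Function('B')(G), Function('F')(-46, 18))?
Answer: 215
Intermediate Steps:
Function('B')(o) = Add(-18, Mul(9, o)) (Function('B')(o) = Mul(-3, Add(Mul(o, -3), 6)) = Mul(-3, Add(Mul(-3, o), 6)) = Mul(-3, Add(6, Mul(-3, o))) = Add(-18, Mul(9, o)))
Add(Function('B')(G), Function('F')(-46, 18)) = Add(Add(-18, Mul(9, 31)), -46) = Add(Add(-18, 279), -46) = Add(261, -46) = 215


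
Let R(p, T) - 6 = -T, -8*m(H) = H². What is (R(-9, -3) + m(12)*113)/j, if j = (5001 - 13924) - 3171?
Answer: 2025/12094 ≈ 0.16744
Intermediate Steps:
m(H) = -H²/8
R(p, T) = 6 - T
j = -12094 (j = -8923 - 3171 = -12094)
(R(-9, -3) + m(12)*113)/j = ((6 - 1*(-3)) - ⅛*12²*113)/(-12094) = ((6 + 3) - ⅛*144*113)*(-1/12094) = (9 - 18*113)*(-1/12094) = (9 - 2034)*(-1/12094) = -2025*(-1/12094) = 2025/12094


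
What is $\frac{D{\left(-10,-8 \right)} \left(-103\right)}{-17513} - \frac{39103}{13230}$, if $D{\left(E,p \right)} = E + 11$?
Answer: $- \frac{683448149}{231696990} \approx -2.9497$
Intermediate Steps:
$D{\left(E,p \right)} = 11 + E$
$\frac{D{\left(-10,-8 \right)} \left(-103\right)}{-17513} - \frac{39103}{13230} = \frac{\left(11 - 10\right) \left(-103\right)}{-17513} - \frac{39103}{13230} = 1 \left(-103\right) \left(- \frac{1}{17513}\right) - \frac{39103}{13230} = \left(-103\right) \left(- \frac{1}{17513}\right) - \frac{39103}{13230} = \frac{103}{17513} - \frac{39103}{13230} = - \frac{683448149}{231696990}$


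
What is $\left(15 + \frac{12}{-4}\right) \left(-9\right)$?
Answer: $-108$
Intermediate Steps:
$\left(15 + \frac{12}{-4}\right) \left(-9\right) = \left(15 + 12 \left(- \frac{1}{4}\right)\right) \left(-9\right) = \left(15 - 3\right) \left(-9\right) = 12 \left(-9\right) = -108$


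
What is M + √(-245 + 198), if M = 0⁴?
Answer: I*√47 ≈ 6.8557*I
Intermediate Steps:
M = 0
M + √(-245 + 198) = 0 + √(-245 + 198) = 0 + √(-47) = 0 + I*√47 = I*√47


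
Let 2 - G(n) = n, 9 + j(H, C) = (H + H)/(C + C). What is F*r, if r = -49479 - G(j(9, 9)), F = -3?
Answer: 148467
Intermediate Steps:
j(H, C) = -9 + H/C (j(H, C) = -9 + (H + H)/(C + C) = -9 + (2*H)/((2*C)) = -9 + (2*H)*(1/(2*C)) = -9 + H/C)
G(n) = 2 - n
r = -49489 (r = -49479 - (2 - (-9 + 9/9)) = -49479 - (2 - (-9 + 9*(⅑))) = -49479 - (2 - (-9 + 1)) = -49479 - (2 - 1*(-8)) = -49479 - (2 + 8) = -49479 - 1*10 = -49479 - 10 = -49489)
F*r = -3*(-49489) = 148467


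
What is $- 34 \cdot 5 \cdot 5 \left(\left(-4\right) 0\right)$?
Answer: $0$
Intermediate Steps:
$- 34 \cdot 5 \cdot 5 \left(\left(-4\right) 0\right) = \left(-34\right) 25 \cdot 0 = \left(-850\right) 0 = 0$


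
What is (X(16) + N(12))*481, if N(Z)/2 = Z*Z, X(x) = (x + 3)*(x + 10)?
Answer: 376142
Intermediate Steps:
X(x) = (3 + x)*(10 + x)
N(Z) = 2*Z² (N(Z) = 2*(Z*Z) = 2*Z²)
(X(16) + N(12))*481 = ((30 + 16² + 13*16) + 2*12²)*481 = ((30 + 256 + 208) + 2*144)*481 = (494 + 288)*481 = 782*481 = 376142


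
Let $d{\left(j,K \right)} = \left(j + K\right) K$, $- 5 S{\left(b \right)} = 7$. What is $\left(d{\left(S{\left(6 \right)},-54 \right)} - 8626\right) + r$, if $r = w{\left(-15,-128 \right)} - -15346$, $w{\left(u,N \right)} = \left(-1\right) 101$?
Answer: $\frac{48053}{5} \approx 9610.6$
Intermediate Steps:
$S{\left(b \right)} = - \frac{7}{5}$ ($S{\left(b \right)} = \left(- \frac{1}{5}\right) 7 = - \frac{7}{5}$)
$w{\left(u,N \right)} = -101$
$r = 15245$ ($r = -101 - -15346 = -101 + 15346 = 15245$)
$d{\left(j,K \right)} = K \left(K + j\right)$ ($d{\left(j,K \right)} = \left(K + j\right) K = K \left(K + j\right)$)
$\left(d{\left(S{\left(6 \right)},-54 \right)} - 8626\right) + r = \left(- 54 \left(-54 - \frac{7}{5}\right) - 8626\right) + 15245 = \left(\left(-54\right) \left(- \frac{277}{5}\right) - 8626\right) + 15245 = \left(\frac{14958}{5} - 8626\right) + 15245 = - \frac{28172}{5} + 15245 = \frac{48053}{5}$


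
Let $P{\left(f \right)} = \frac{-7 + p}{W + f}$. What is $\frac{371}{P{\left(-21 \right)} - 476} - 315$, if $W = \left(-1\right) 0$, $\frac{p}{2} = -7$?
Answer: $- \frac{149996}{475} \approx -315.78$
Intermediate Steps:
$p = -14$ ($p = 2 \left(-7\right) = -14$)
$W = 0$
$P{\left(f \right)} = - \frac{21}{f}$ ($P{\left(f \right)} = \frac{-7 - 14}{0 + f} = - \frac{21}{f}$)
$\frac{371}{P{\left(-21 \right)} - 476} - 315 = \frac{371}{- \frac{21}{-21} - 476} - 315 = \frac{371}{\left(-21\right) \left(- \frac{1}{21}\right) - 476} - 315 = \frac{371}{1 - 476} - 315 = \frac{371}{-475} - 315 = 371 \left(- \frac{1}{475}\right) - 315 = - \frac{371}{475} - 315 = - \frac{149996}{475}$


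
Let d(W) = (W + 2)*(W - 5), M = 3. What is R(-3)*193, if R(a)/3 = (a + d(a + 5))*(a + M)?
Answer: 0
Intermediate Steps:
d(W) = (-5 + W)*(2 + W) (d(W) = (2 + W)*(-5 + W) = (-5 + W)*(2 + W))
R(a) = 3*(3 + a)*(-25 + (5 + a)**2 - 2*a) (R(a) = 3*((a + (-10 + (a + 5)**2 - 3*(a + 5)))*(a + 3)) = 3*((a + (-10 + (5 + a)**2 - 3*(5 + a)))*(3 + a)) = 3*((a + (-10 + (5 + a)**2 + (-15 - 3*a)))*(3 + a)) = 3*((a + (-25 + (5 + a)**2 - 3*a))*(3 + a)) = 3*((-25 + (5 + a)**2 - 2*a)*(3 + a)) = 3*((3 + a)*(-25 + (5 + a)**2 - 2*a)) = 3*(3 + a)*(-25 + (5 + a)**2 - 2*a))
R(-3)*193 = (3*(-3)*(24 + (-3)**2 + 11*(-3)))*193 = (3*(-3)*(24 + 9 - 33))*193 = (3*(-3)*0)*193 = 0*193 = 0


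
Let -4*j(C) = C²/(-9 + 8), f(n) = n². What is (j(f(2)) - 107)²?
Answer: 10609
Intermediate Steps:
j(C) = C²/4 (j(C) = -C²/(4*(-9 + 8)) = -C²/(4*(-1)) = -(-1)*C²/4 = C²/4)
(j(f(2)) - 107)² = ((2²)²/4 - 107)² = ((¼)*4² - 107)² = ((¼)*16 - 107)² = (4 - 107)² = (-103)² = 10609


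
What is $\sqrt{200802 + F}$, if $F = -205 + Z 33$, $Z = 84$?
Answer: $\sqrt{203369} \approx 450.96$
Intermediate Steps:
$F = 2567$ ($F = -205 + 84 \cdot 33 = -205 + 2772 = 2567$)
$\sqrt{200802 + F} = \sqrt{200802 + 2567} = \sqrt{203369}$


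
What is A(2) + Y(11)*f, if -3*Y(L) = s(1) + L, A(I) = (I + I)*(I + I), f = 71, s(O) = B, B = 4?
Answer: -339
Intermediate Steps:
s(O) = 4
A(I) = 4*I² (A(I) = (2*I)*(2*I) = 4*I²)
Y(L) = -4/3 - L/3 (Y(L) = -(4 + L)/3 = -4/3 - L/3)
A(2) + Y(11)*f = 4*2² + (-4/3 - ⅓*11)*71 = 4*4 + (-4/3 - 11/3)*71 = 16 - 5*71 = 16 - 355 = -339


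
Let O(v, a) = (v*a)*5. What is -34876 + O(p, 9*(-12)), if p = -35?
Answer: -15976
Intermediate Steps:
O(v, a) = 5*a*v (O(v, a) = (a*v)*5 = 5*a*v)
-34876 + O(p, 9*(-12)) = -34876 + 5*(9*(-12))*(-35) = -34876 + 5*(-108)*(-35) = -34876 + 18900 = -15976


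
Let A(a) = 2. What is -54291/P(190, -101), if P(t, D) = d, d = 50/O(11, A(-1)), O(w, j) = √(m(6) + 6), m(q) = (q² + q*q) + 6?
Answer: -54291*√21/25 ≈ -9951.7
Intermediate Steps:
m(q) = 6 + 2*q² (m(q) = (q² + q²) + 6 = 2*q² + 6 = 6 + 2*q²)
O(w, j) = 2*√21 (O(w, j) = √((6 + 2*6²) + 6) = √((6 + 2*36) + 6) = √((6 + 72) + 6) = √(78 + 6) = √84 = 2*√21)
d = 25*√21/21 (d = 50/((2*√21)) = 50*(√21/42) = 25*√21/21 ≈ 5.4554)
P(t, D) = 25*√21/21
-54291/P(190, -101) = -54291*√21/25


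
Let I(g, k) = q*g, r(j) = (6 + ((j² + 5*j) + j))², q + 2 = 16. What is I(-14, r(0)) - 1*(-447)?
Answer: 251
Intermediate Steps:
q = 14 (q = -2 + 16 = 14)
r(j) = (6 + j² + 6*j)² (r(j) = (6 + (j² + 6*j))² = (6 + j² + 6*j)²)
I(g, k) = 14*g
I(-14, r(0)) - 1*(-447) = 14*(-14) - 1*(-447) = -196 + 447 = 251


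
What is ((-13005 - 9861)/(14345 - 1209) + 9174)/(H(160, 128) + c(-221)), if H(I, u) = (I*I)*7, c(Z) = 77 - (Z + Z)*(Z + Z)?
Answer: -60243399/105659416 ≈ -0.57017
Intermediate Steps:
c(Z) = 77 - 4*Z² (c(Z) = 77 - 2*Z*2*Z = 77 - 4*Z²)
H(I, u) = 7*I² (H(I, u) = I²*7 = 7*I²)
((-13005 - 9861)/(14345 - 1209) + 9174)/(H(160, 128) + c(-221)) = ((-13005 - 9861)/(14345 - 1209) + 9174)/(7*160² + (77 - 4*(-221)²)) = (-22866/13136 + 9174)/(7*25600 + (77 - 4*48841)) = (-22866*1/13136 + 9174)/(179200 + (77 - 195364)) = (-11433/6568 + 9174)/(179200 - 195287) = (60243399/6568)/(-16087) = (60243399/6568)*(-1/16087) = -60243399/105659416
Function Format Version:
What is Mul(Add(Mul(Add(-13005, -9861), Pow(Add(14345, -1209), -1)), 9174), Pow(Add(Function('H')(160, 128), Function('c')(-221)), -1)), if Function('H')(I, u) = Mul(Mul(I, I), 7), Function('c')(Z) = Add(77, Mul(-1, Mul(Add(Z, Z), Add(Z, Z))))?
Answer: Rational(-60243399, 105659416) ≈ -0.57017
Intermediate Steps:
Function('c')(Z) = Add(77, Mul(-4, Pow(Z, 2))) (Function('c')(Z) = Add(77, Mul(-1, Mul(Mul(2, Z), Mul(2, Z)))) = Add(77, Mul(-1, Mul(4, Pow(Z, 2)))) = Add(77, Mul(-4, Pow(Z, 2))))
Function('H')(I, u) = Mul(7, Pow(I, 2)) (Function('H')(I, u) = Mul(Pow(I, 2), 7) = Mul(7, Pow(I, 2)))
Mul(Add(Mul(Add(-13005, -9861), Pow(Add(14345, -1209), -1)), 9174), Pow(Add(Function('H')(160, 128), Function('c')(-221)), -1)) = Mul(Add(Mul(Add(-13005, -9861), Pow(Add(14345, -1209), -1)), 9174), Pow(Add(Mul(7, Pow(160, 2)), Add(77, Mul(-4, Pow(-221, 2)))), -1)) = Mul(Add(Mul(-22866, Pow(13136, -1)), 9174), Pow(Add(Mul(7, 25600), Add(77, Mul(-4, 48841))), -1)) = Mul(Add(Mul(-22866, Rational(1, 13136)), 9174), Pow(Add(179200, Add(77, -195364)), -1)) = Mul(Add(Rational(-11433, 6568), 9174), Pow(Add(179200, -195287), -1)) = Mul(Rational(60243399, 6568), Pow(-16087, -1)) = Mul(Rational(60243399, 6568), Rational(-1, 16087)) = Rational(-60243399, 105659416)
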